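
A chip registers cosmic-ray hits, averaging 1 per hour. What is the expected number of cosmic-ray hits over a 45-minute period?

0.75

E[N] = λt = 1 × 0.75 = 0.75 (a 45-minute period = 0.75 hours).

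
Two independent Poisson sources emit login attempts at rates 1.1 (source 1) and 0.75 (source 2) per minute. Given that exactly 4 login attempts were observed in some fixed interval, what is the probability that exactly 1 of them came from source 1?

Given the total, each event is independently from source 1 with probability p = λ_1/(λ_1+λ_2) = 1.1/1.85 ≈ 0.5946.
So K ~ Binomial(4, 1.1/1.85): P(K = 1) = C(4,1) · (1.1/1.85)^1 · (0.75/1.85)^3 ≈ 0.1585.

0.1585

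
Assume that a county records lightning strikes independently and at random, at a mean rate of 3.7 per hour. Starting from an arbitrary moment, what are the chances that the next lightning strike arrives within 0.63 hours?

Inter-arrival times are exponential with rate λ = 3.7 per hour.
P(T ≤ 0.63) = 1 − e^(−λt) = 1 − e^(−3.7 × 0.63) = 1 − e^(−2.331) ≈ 0.9028.

0.9028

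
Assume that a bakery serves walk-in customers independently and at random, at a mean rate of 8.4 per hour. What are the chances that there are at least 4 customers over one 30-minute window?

0.6046

Over the interval, μ = 8.4 × 0.5 = 4.2 (a 30-minute window = 0.5 hours).
P(N ≥ 4) = 1 − P(N ≤ 3) = 1 − Σ_{j=0}^{3} e^(−μ) μ^j/j! ≈ 0.6046.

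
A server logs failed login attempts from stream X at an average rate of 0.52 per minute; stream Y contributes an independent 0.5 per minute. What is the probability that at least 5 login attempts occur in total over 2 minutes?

Independent Poisson processes superpose: combined rate λ = 0.52 + 0.5 = 1.02 per minute.
Over the interval, μ = 1.02 × 2 = 2.04 (2 minutes).
P(N ≥ 5) = 1 − P(N ≤ 4) ≈ 0.0563.

0.0563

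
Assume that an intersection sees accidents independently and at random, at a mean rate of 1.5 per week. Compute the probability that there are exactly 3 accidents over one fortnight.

Over the interval, μ = 1.5 × 2 = 3 (a fortnight = 2 weeks).
P(N = 3) = e^(−μ) μ^3/3! = e^(−3) · 3^3/6 ≈ 0.2240.

0.2240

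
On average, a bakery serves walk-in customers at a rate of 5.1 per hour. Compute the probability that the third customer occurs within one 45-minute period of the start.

0.7351

Over the interval, μ = 5.1 × 0.75 = 3.825 (a 45-minute period = 0.75 hours).
The third arrival falls in the interval iff at least 3 events occur there: P(S_3 ≤ t) = P(N ≥ 3) = 1 − P(N ≤ 2) ≈ 0.7351.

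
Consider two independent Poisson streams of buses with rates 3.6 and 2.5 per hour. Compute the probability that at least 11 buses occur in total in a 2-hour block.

Independent Poisson processes superpose: combined rate λ = 3.6 + 2.5 = 6.1 per hour.
Over the interval, μ = 6.1 × 2 = 12.2 (a 2-hour block = 2 hours).
P(N ≥ 11) = 1 − P(N ≤ 10) ≈ 0.6734.

0.6734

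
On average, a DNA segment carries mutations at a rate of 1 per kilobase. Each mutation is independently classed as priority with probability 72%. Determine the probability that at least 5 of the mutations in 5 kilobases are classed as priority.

Thinning: the mutations that are classed as priority themselves form a Poisson process with rate 0.72 × 1 = 0.72 per kilobase.
Over the interval, μ = 0.72 × 5 = 3.6 (5 kilobases).
P(N ≥ 5) = 1 − P(N ≤ 4) ≈ 0.2936.

0.2936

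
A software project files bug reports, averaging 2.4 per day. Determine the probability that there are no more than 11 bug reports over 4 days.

0.7412

Over the interval, μ = 2.4 × 4 = 9.6 (4 days).
P(N ≤ 11) = Σ_{j=0}^{11} e^(−μ) μ^j/j! ≈ 0.7412.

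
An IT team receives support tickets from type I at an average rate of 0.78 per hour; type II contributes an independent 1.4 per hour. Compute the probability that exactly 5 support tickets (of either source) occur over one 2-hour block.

0.1678

Independent Poisson processes superpose: combined rate λ = 0.78 + 1.4 = 2.18 per hour.
Over the interval, μ = 2.18 × 2 = 4.36 (a 2-hour block = 2 hours).
P(N = 5) = e^(−4.36) · 4.36^5/5! ≈ 0.1678.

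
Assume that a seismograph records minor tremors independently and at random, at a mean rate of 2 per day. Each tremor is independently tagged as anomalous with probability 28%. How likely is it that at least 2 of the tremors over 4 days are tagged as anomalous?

0.6551

Thinning: the tremors that are tagged as anomalous themselves form a Poisson process with rate 0.28 × 2 = 0.56 per day.
Over the interval, μ = 0.56 × 4 = 2.24 (4 days).
P(N ≥ 2) = 1 − P(N ≤ 1) ≈ 0.6551.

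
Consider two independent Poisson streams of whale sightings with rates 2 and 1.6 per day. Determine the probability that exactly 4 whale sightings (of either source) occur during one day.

Independent Poisson processes superpose: combined rate λ = 2 + 1.6 = 3.6 per day.
So μ = 3.6.
P(N = 4) = e^(−3.6) · 3.6^4/4! ≈ 0.1912.

0.1912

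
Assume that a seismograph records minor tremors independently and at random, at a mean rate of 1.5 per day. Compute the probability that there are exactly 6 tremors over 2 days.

0.0504

Over the interval, μ = 1.5 × 2 = 3 (2 days).
P(N = 6) = e^(−μ) μ^6/6! = e^(−3) · 3^6/720 ≈ 0.0504.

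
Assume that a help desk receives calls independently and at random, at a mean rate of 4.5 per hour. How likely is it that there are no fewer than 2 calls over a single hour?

0.9389

With mean μ = 4.5 per hour,
P(N ≥ 2) = 1 − P(N ≤ 1) = 1 − Σ_{j=0}^{1} e^(−μ) μ^j/j! ≈ 0.9389.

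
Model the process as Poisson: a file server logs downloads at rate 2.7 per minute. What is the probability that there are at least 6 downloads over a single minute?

0.0567

With mean μ = 2.7 per minute,
P(N ≥ 6) = 1 − P(N ≤ 5) = 1 − Σ_{j=0}^{5} e^(−μ) μ^j/j! ≈ 0.0567.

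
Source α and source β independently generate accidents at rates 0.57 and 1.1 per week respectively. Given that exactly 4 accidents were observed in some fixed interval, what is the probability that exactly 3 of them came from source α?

0.1048

Given the total, each event is independently from source α with probability p = λ_α/(λ_α+λ_β) = 0.57/1.67 ≈ 0.3413.
So K ~ Binomial(4, 0.57/1.67): P(K = 3) = C(4,3) · (0.57/1.67)^3 · (1.1/1.67)^1 ≈ 0.1048.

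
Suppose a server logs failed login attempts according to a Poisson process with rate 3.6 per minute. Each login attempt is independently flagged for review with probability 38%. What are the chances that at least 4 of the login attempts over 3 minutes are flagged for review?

Thinning: the login attempts that are flagged for review themselves form a Poisson process with rate 0.38 × 3.6 = 1.368 per minute.
Over the interval, μ = 1.368 × 3 = 4.104 (3 minutes).
P(N ≥ 4) = 1 − P(N ≤ 3) ≈ 0.5866.

0.5866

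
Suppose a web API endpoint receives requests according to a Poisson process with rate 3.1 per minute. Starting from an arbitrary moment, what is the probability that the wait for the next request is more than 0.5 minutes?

The wait for the next event is exponential with rate λ = 3.1 per minute.
P(T > 0.5) = e^(−λt) = e^(−3.1 × 0.5) = e^(−1.55) ≈ 0.2122.

0.2122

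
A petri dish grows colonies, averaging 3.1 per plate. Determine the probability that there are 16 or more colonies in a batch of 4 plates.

0.1860

Over the interval, μ = 3.1 × 4 = 12.4 (a batch of 4 plates = 4 plates).
P(N ≥ 16) = 1 − P(N ≤ 15) = 1 − Σ_{j=0}^{15} e^(−μ) μ^j/j! ≈ 0.1860.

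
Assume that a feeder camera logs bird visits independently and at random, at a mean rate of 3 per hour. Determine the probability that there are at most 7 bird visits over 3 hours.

Over the interval, μ = 3 × 3 = 9 (3 hours).
P(N ≤ 7) = Σ_{j=0}^{7} e^(−μ) μ^j/j! ≈ 0.3239.

0.3239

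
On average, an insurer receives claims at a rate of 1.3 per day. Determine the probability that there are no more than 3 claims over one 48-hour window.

0.7360

Over the interval, μ = 1.3 × 2 = 2.6 (a 48-hour window = 2 days).
P(N ≤ 3) = Σ_{j=0}^{3} e^(−μ) μ^j/j! ≈ 0.7360.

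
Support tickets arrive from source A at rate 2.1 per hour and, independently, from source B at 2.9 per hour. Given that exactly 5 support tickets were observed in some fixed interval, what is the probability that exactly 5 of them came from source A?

0.0131

Given the total, each event is independently from source A with probability p = λ_A/(λ_A+λ_B) = 2.1/5 = 0.4200.
So K ~ Binomial(5, 2.1/5): P(K = 5) = C(5,5) · (2.1/5)^5 · (2.9/5)^0 ≈ 0.0131.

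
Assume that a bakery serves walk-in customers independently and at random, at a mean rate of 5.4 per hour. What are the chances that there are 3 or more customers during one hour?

With mean μ = 5.4 per hour,
P(N ≥ 3) = 1 − P(N ≤ 2) = 1 − Σ_{j=0}^{2} e^(−μ) μ^j/j! ≈ 0.9052.

0.9052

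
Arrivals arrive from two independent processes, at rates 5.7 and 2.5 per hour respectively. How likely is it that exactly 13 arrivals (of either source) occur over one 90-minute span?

Independent Poisson processes superpose: combined rate λ = 5.7 + 2.5 = 8.2 per hour.
Over the interval, μ = 8.2 × 1.5 = 12.3 (a 90-minute span = 1.5 hours).
P(N = 13) = e^(−12.3) · 12.3^13/13! ≈ 0.1078.

0.1078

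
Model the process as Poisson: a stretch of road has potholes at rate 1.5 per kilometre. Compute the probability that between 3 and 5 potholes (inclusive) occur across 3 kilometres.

Over the interval, μ = 1.5 × 3 = 4.5 (3 kilometres).
P(3 ≤ N ≤ 5) = Σ_{j=3}^{5} e^(−4.5) · 4.5^j/j! ≈ 0.5294.

0.5294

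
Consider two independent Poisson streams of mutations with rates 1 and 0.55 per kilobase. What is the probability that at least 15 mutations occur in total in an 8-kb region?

Independent Poisson processes superpose: combined rate λ = 1 + 0.55 = 1.55 per kilobase.
Over the interval, μ = 1.55 × 8 = 12.4 (an 8-kb region = 8 kilobases).
P(N ≥ 15) = 1 − P(N ≤ 14) ≈ 0.2653.

0.2653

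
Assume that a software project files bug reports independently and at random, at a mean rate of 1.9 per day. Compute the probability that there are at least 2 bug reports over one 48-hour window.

Over the interval, μ = 1.9 × 2 = 3.8 (a 48-hour window = 2 days).
P(N ≥ 2) = 1 − P(N ≤ 1) = 1 − Σ_{j=0}^{1} e^(−μ) μ^j/j! ≈ 0.8926.

0.8926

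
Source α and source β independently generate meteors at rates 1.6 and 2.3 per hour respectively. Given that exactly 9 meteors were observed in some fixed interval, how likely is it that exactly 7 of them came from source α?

Given the total, each event is independently from source α with probability p = λ_α/(λ_α+λ_β) = 1.6/3.9 ≈ 0.4103.
So K ~ Binomial(9, 1.6/3.9): P(K = 7) = C(9,7) · (1.6/3.9)^7 · (2.3/3.9)^2 ≈ 0.0245.

0.0245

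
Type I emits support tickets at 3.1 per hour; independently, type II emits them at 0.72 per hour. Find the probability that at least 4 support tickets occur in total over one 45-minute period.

Independent Poisson processes superpose: combined rate λ = 3.1 + 0.72 = 3.82 per hour.
Over the interval, μ = 3.82 × 0.75 = 2.865 (a 45-minute period = 0.75 hours).
P(N ≥ 4) = 1 − P(N ≤ 3) ≈ 0.3226.

0.3226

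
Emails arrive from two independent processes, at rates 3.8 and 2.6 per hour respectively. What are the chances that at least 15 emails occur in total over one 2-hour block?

0.3046

Independent Poisson processes superpose: combined rate λ = 3.8 + 2.6 = 6.4 per hour.
Over the interval, μ = 6.4 × 2 = 12.8 (a 2-hour block = 2 hours).
P(N ≥ 15) = 1 − P(N ≤ 14) ≈ 0.3046.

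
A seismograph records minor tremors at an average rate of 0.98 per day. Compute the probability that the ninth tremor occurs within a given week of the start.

Over the interval, μ = 0.98 × 7 = 6.86 (a week = 7 days).
The ninth arrival falls in the interval iff at least 9 events occur there: P(S_9 ≤ t) = P(N ≥ 9) = 1 − P(N ≤ 8) ≈ 0.2528.

0.2528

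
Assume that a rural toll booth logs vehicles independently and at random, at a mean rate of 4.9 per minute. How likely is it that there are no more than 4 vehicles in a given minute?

With mean μ = 4.9 per minute,
P(N ≤ 4) = Σ_{j=0}^{4} e^(−μ) μ^j/j! ≈ 0.4582.

0.4582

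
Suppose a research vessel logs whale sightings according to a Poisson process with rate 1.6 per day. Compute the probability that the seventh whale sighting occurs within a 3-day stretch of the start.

Over the interval, μ = 1.6 × 3 = 4.8 (a 3-day stretch = 3 days).
The seventh arrival falls in the interval iff at least 7 events occur there: P(S_7 ≤ t) = P(N ≥ 7) = 1 − P(N ≤ 6) ≈ 0.2092.

0.2092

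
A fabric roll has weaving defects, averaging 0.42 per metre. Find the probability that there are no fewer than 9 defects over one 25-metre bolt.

0.7206

Over the interval, μ = 0.42 × 25 = 10.5 (a 25-metre bolt = 25 metres).
P(N ≥ 9) = 1 − P(N ≤ 8) = 1 − Σ_{j=0}^{8} e^(−μ) μ^j/j! ≈ 0.7206.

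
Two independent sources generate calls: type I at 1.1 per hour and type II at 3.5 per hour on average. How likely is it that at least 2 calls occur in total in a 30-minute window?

0.6691

Independent Poisson processes superpose: combined rate λ = 1.1 + 3.5 = 4.6 per hour.
Over the interval, μ = 4.6 × 0.5 = 2.3 (a 30-minute window = 0.5 hours).
P(N ≥ 2) = 1 − P(N ≤ 1) ≈ 0.6691.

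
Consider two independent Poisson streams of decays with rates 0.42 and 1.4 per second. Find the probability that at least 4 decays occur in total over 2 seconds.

0.4933

Independent Poisson processes superpose: combined rate λ = 0.42 + 1.4 = 1.82 per second.
Over the interval, μ = 1.82 × 2 = 3.64 (2 seconds).
P(N ≥ 4) = 1 − P(N ≤ 3) ≈ 0.4933.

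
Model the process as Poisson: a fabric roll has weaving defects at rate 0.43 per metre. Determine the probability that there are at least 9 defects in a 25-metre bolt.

0.7451

Over the interval, μ = 0.43 × 25 = 10.75 (a 25-metre bolt = 25 metres).
P(N ≥ 9) = 1 − P(N ≤ 8) = 1 − Σ_{j=0}^{8} e^(−μ) μ^j/j! ≈ 0.7451.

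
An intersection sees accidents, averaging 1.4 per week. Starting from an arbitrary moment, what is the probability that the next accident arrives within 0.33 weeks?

0.3700

Inter-arrival times are exponential with rate λ = 1.4 per week.
P(T ≤ 0.33) = 1 − e^(−λt) = 1 − e^(−1.4 × 0.33) = 1 − e^(−0.462) ≈ 0.3700.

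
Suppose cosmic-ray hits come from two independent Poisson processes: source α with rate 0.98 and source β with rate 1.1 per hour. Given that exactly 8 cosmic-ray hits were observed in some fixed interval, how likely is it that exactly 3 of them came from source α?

Given the total, each event is independently from source α with probability p = λ_α/(λ_α+λ_β) = 0.98/2.08 ≈ 0.4712.
So K ~ Binomial(8, 0.98/2.08): P(K = 3) = C(8,3) · (0.98/2.08)^3 · (1.1/2.08)^5 ≈ 0.2423.

0.2423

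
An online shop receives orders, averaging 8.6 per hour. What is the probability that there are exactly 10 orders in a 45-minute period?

Over the interval, μ = 8.6 × 0.75 = 6.45 (a 45-minute period = 0.75 hours).
P(N = 10) = e^(−μ) μ^10/10! = e^(−6.45) · 6.45^10/3628800 ≈ 0.0543.

0.0543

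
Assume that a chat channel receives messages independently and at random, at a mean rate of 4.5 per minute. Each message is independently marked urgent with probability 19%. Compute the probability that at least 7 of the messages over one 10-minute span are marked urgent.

0.7491

Thinning: the messages that are marked urgent themselves form a Poisson process with rate 0.19 × 4.5 = 0.855 per minute.
Over the interval, μ = 0.855 × 10 = 8.55 (a 10-minute span = 10 minutes).
P(N ≥ 7) = 1 − P(N ≤ 6) ≈ 0.7491.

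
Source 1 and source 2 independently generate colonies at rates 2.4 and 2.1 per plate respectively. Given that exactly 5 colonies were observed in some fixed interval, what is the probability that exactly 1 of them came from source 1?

Given the total, each event is independently from source 1 with probability p = λ_1/(λ_1+λ_2) = 2.4/4.5 ≈ 0.5333.
So K ~ Binomial(5, 2.4/4.5): P(K = 1) = C(5,1) · (2.4/4.5)^1 · (2.1/4.5)^4 ≈ 0.1265.

0.1265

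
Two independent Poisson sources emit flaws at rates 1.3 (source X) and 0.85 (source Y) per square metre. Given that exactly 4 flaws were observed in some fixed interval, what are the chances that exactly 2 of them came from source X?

Given the total, each event is independently from source X with probability p = λ_X/(λ_X+λ_Y) = 1.3/2.15 ≈ 0.6047.
So K ~ Binomial(4, 1.3/2.15): P(K = 2) = C(4,2) · (1.3/2.15)^2 · (0.85/2.15)^2 ≈ 0.3429.

0.3429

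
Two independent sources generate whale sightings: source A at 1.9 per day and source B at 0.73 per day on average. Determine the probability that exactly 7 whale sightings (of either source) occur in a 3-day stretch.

Independent Poisson processes superpose: combined rate λ = 1.9 + 0.73 = 2.63 per day.
Over the interval, μ = 2.63 × 3 = 7.89 (a 3-day stretch = 3 days).
P(N = 7) = e^(−7.89) · 7.89^7/7! ≈ 0.1414.

0.1414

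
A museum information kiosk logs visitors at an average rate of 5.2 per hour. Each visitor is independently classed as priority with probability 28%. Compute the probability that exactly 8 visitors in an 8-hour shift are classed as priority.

0.0734

Thinning: the visitors that are classed as priority themselves form a Poisson process with rate 0.28 × 5.2 = 1.456 per hour.
Over the interval, μ = 1.456 × 8 = 11.648 (an 8-hour shift = 8 hours).
P(N = 8) = e^(−11.648) · 11.648^8/8! ≈ 0.0734.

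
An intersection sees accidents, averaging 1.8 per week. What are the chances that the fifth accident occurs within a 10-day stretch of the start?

0.1186

Over the interval, μ = 1.8 × 10/7 ≈ 2.57143 (a 10-day stretch = 10/7 weeks).
The fifth arrival falls in the interval iff at least 5 events occur there: P(S_5 ≤ t) = P(N ≥ 5) = 1 − P(N ≤ 4) ≈ 0.1186.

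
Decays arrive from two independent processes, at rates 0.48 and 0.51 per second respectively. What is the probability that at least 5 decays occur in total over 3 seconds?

0.1797

Independent Poisson processes superpose: combined rate λ = 0.48 + 0.51 = 0.99 per second.
Over the interval, μ = 0.99 × 3 = 2.97 (3 seconds).
P(N ≥ 5) = 1 − P(N ≤ 4) ≈ 0.1797.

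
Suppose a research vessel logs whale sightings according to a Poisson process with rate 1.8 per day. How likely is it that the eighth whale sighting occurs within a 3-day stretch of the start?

Over the interval, μ = 1.8 × 3 = 5.4 (a 3-day stretch = 3 days).
The eighth arrival falls in the interval iff at least 8 events occur there: P(S_8 ≤ t) = P(N ≥ 8) = 1 − P(N ≤ 7) ≈ 0.1783.

0.1783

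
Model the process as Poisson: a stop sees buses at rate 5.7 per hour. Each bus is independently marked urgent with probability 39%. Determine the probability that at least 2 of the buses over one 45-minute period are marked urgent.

Thinning: the buses that are marked urgent themselves form a Poisson process with rate 0.39 × 5.7 = 2.223 per hour.
Over the interval, μ = 2.223 × 0.75 = 1.66725 (a 45-minute period = 0.75 hours).
P(N ≥ 2) = 1 − P(N ≤ 1) ≈ 0.4965.

0.4965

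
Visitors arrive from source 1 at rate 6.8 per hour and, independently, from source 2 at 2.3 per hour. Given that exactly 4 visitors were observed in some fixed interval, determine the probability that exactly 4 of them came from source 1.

0.3118

Given the total, each event is independently from source 1 with probability p = λ_1/(λ_1+λ_2) = 6.8/9.1 ≈ 0.7473.
So K ~ Binomial(4, 6.8/9.1): P(K = 4) = C(4,4) · (6.8/9.1)^4 · (2.3/9.1)^0 ≈ 0.3118.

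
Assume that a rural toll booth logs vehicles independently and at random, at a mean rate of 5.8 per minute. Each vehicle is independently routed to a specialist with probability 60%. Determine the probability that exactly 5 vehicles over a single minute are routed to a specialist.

Thinning: the vehicles that are routed to a specialist themselves form a Poisson process with rate 0.6 × 5.8 = 3.48 per minute.
So μ = 3.48.
P(N = 5) = e^(−3.48) · 3.48^5/5! ≈ 0.1310.

0.1310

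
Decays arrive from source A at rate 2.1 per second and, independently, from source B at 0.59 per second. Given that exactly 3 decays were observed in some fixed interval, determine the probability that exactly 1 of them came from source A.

0.1127

Given the total, each event is independently from source A with probability p = λ_A/(λ_A+λ_B) = 2.1/2.69 ≈ 0.7807.
So K ~ Binomial(3, 2.1/2.69): P(K = 1) = C(3,1) · (2.1/2.69)^1 · (0.59/2.69)^2 ≈ 0.1127.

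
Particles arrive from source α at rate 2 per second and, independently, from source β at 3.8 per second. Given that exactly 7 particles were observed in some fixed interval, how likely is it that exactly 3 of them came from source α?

Given the total, each event is independently from source α with probability p = λ_α/(λ_α+λ_β) = 2/5.8 ≈ 0.3448.
So K ~ Binomial(7, 2/5.8): P(K = 3) = C(7,3) · (2/5.8)^3 · (3.8/5.8)^4 ≈ 0.2644.

0.2644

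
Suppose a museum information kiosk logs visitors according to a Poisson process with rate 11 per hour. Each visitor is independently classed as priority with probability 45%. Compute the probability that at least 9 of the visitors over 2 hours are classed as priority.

Thinning: the visitors that are classed as priority themselves form a Poisson process with rate 0.45 × 11 = 4.95 per hour.
Over the interval, μ = 4.95 × 2 = 9.9 (2 hours).
P(N ≥ 9) = 1 − P(N ≤ 8) ≈ 0.6558.

0.6558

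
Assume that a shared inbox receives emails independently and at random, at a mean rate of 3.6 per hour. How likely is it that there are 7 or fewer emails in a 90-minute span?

Over the interval, μ = 3.6 × 1.5 = 5.4 (a 90-minute span = 1.5 hours).
P(N ≤ 7) = Σ_{j=0}^{7} e^(−μ) μ^j/j! ≈ 0.8217.

0.8217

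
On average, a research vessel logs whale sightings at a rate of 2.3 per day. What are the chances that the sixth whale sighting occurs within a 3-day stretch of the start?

Over the interval, μ = 2.3 × 3 = 6.9 (a 3-day stretch = 3 days).
The sixth arrival falls in the interval iff at least 6 events occur there: P(S_6 ≤ t) = P(N ≥ 6) = 1 − P(N ≤ 5) ≈ 0.6863.

0.6863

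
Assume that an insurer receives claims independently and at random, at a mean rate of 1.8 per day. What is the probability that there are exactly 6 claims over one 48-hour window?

0.0826

Over the interval, μ = 1.8 × 2 = 3.6 (a 48-hour window = 2 days).
P(N = 6) = e^(−μ) μ^6/6! = e^(−3.6) · 3.6^6/720 ≈ 0.0826.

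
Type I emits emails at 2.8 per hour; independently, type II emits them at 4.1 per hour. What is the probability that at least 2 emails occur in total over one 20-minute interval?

Independent Poisson processes superpose: combined rate λ = 2.8 + 4.1 = 6.9 per hour.
Over the interval, μ = 6.9 × 1/3 = 2.3 (a 20-minute interval = 1/3 hours).
P(N ≥ 2) = 1 − P(N ≤ 1) ≈ 0.6691.

0.6691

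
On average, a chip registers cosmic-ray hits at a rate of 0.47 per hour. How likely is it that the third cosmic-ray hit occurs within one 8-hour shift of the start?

0.7246

Over the interval, μ = 0.47 × 8 = 3.76 (an 8-hour shift = 8 hours).
The third arrival falls in the interval iff at least 3 events occur there: P(S_3 ≤ t) = P(N ≥ 3) = 1 − P(N ≤ 2) ≈ 0.7246.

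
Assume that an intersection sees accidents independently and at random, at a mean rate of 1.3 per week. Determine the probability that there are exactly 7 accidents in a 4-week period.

0.1125

Over the interval, μ = 1.3 × 4 = 5.2 (a 4-week period = 4 weeks).
P(N = 7) = e^(−μ) μ^7/7! = e^(−5.2) · 5.2^7/5040 ≈ 0.1125.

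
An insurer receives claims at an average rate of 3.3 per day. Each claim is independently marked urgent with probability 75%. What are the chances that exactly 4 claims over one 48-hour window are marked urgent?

Thinning: the claims that are marked urgent themselves form a Poisson process with rate 0.75 × 3.3 = 2.475 per day.
Over the interval, μ = 2.475 × 2 = 4.95 (a 48-hour window = 2 days).
P(N = 4) = e^(−4.95) · 4.95^4/4! ≈ 0.1772.

0.1772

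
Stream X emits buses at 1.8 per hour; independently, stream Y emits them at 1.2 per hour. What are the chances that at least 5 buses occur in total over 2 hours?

Independent Poisson processes superpose: combined rate λ = 1.8 + 1.2 = 3 per hour.
Over the interval, μ = 3 × 2 = 6 (2 hours).
P(N ≥ 5) = 1 − P(N ≤ 4) ≈ 0.7149.

0.7149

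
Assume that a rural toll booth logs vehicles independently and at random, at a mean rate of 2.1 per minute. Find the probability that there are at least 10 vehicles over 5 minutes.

Over the interval, μ = 2.1 × 5 = 10.5 (5 minutes).
P(N ≥ 10) = 1 − P(N ≤ 9) = 1 − Σ_{j=0}^{9} e^(−μ) μ^j/j! ≈ 0.6029.

0.6029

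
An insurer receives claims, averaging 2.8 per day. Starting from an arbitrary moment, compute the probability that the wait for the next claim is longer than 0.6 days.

0.1864

The wait for the next event is exponential with rate λ = 2.8 per day.
P(T > 0.6) = e^(−λt) = e^(−2.8 × 0.6) = e^(−1.68) ≈ 0.1864.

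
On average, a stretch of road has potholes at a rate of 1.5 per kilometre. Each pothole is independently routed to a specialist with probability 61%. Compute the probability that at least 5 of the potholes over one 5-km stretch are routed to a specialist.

0.4821

Thinning: the potholes that are routed to a specialist themselves form a Poisson process with rate 0.61 × 1.5 = 0.915 per kilometre.
Over the interval, μ = 0.915 × 5 = 4.575 (a 5-km stretch = 5 kilometres).
P(N ≥ 5) = 1 − P(N ≤ 4) ≈ 0.4821.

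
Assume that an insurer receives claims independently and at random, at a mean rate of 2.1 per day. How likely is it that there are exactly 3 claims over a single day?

0.1890

With mean μ = 2.1 per day,
P(N = 3) = e^(−μ) μ^3/3! = e^(−2.1) · 2.1^3/6 ≈ 0.1890.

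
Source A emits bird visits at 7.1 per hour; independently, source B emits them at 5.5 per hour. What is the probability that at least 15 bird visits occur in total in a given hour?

Independent Poisson processes superpose: combined rate λ = 7.1 + 5.5 = 12.6 per hour.
So μ = 12.6.
P(N ≥ 15) = 1 − P(N ≤ 14) ≈ 0.2847.

0.2847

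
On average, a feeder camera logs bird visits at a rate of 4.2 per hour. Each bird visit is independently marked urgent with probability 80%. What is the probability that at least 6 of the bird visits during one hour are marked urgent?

Thinning: the bird visits that are marked urgent themselves form a Poisson process with rate 0.8 × 4.2 = 3.36 per hour.
So μ = 3.36.
P(N ≥ 6) = 1 − P(N ≤ 5) ≈ 0.1245.

0.1245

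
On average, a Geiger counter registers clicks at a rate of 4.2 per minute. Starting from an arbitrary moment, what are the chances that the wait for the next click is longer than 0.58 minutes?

The wait for the next event is exponential with rate λ = 4.2 per minute.
P(T > 0.58) = e^(−λt) = e^(−4.2 × 0.58) = e^(−2.436) ≈ 0.0875.

0.0875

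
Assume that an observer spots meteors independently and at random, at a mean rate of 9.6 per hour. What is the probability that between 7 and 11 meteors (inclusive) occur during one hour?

0.5838

With mean μ = 9.6 per hour,
P(7 ≤ N ≤ 11) = Σ_{j=7}^{11} e^(−9.6) · 9.6^j/j! ≈ 0.5838.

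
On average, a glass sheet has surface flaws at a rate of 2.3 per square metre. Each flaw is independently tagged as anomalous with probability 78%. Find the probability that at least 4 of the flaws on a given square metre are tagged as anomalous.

0.1077

Thinning: the flaws that are tagged as anomalous themselves form a Poisson process with rate 0.78 × 2.3 = 1.794 per square metre.
So μ = 1.794.
P(N ≥ 4) = 1 − P(N ≤ 3) ≈ 0.1077.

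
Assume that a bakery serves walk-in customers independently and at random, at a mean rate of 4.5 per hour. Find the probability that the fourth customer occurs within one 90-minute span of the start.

0.9042

Over the interval, μ = 4.5 × 1.5 = 6.75 (a 90-minute span = 1.5 hours).
The fourth arrival falls in the interval iff at least 4 events occur there: P(S_4 ≤ t) = P(N ≥ 4) = 1 − P(N ≤ 3) ≈ 0.9042.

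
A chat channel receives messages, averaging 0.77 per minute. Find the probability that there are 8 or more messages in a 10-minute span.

Over the interval, μ = 0.77 × 10 = 7.7 (a 10-minute span = 10 minutes).
P(N ≥ 8) = 1 − P(N ≤ 7) = 1 − Σ_{j=0}^{7} e^(−μ) μ^j/j! ≈ 0.5044.

0.5044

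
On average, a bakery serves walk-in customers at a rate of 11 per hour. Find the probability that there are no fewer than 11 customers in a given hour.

With mean μ = 11 per hour,
P(N ≥ 11) = 1 − P(N ≤ 10) = 1 − Σ_{j=0}^{10} e^(−μ) μ^j/j! ≈ 0.5401.

0.5401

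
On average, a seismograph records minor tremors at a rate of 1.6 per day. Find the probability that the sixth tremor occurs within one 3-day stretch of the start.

0.3490

Over the interval, μ = 1.6 × 3 = 4.8 (a 3-day stretch = 3 days).
The sixth arrival falls in the interval iff at least 6 events occur there: P(S_6 ≤ t) = P(N ≥ 6) = 1 − P(N ≤ 5) ≈ 0.3490.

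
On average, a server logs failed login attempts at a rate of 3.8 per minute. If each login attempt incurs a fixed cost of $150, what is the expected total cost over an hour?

$34200

E[N] = 3.8 × 60 = 228 (an hour = 60 minutes); E[cost] = 228 × $150 = $34200.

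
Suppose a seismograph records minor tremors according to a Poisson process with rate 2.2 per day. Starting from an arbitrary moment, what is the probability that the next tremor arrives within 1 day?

Inter-arrival times are exponential with rate λ = 2.2 per day.
P(T ≤ 1) = 1 − e^(−λt) = 1 − e^(−2.2 × 1) = 1 − e^(−2.2) ≈ 0.8892.

0.8892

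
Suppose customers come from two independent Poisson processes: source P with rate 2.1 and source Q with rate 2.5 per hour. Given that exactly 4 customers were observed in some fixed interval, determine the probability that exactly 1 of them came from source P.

Given the total, each event is independently from source P with probability p = λ_P/(λ_P+λ_Q) = 2.1/4.6 ≈ 0.4565.
So K ~ Binomial(4, 2.1/4.6): P(K = 1) = C(4,1) · (2.1/4.6)^1 · (2.5/4.6)^3 ≈ 0.2931.

0.2931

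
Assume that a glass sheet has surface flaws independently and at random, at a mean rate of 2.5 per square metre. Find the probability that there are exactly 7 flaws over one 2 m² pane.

Over the interval, μ = 2.5 × 2 = 5 (a 2 m² pane = 2 square metres).
P(N = 7) = e^(−μ) μ^7/7! = e^(−5) · 5^7/5040 ≈ 0.1044.

0.1044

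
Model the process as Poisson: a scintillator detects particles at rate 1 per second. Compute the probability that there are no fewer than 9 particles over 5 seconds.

Over the interval, μ = 1 × 5 = 5 (5 seconds).
P(N ≥ 9) = 1 − P(N ≤ 8) = 1 − Σ_{j=0}^{8} e^(−μ) μ^j/j! ≈ 0.0681.

0.0681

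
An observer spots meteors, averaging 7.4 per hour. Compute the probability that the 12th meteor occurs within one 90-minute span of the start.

Over the interval, μ = 7.4 × 1.5 = 11.1 (a 90-minute span = 1.5 hours).
The 12th arrival falls in the interval iff at least 12 events occur there: P(S_12 ≤ t) = P(N ≥ 12) = 1 − P(N ≤ 11) ≈ 0.4327.

0.4327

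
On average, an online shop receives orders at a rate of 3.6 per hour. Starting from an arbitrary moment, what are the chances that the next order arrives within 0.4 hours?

Inter-arrival times are exponential with rate λ = 3.6 per hour.
P(T ≤ 0.4) = 1 − e^(−λt) = 1 − e^(−3.6 × 0.4) = 1 − e^(−1.44) ≈ 0.7631.

0.7631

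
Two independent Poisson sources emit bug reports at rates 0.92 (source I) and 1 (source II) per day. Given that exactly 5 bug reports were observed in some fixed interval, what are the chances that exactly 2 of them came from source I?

0.3244

Given the total, each event is independently from source I with probability p = λ_I/(λ_I+λ_II) = 0.92/1.92 ≈ 0.4792.
So K ~ Binomial(5, 0.92/1.92): P(K = 2) = C(5,2) · (0.92/1.92)^2 · (1/1.92)^3 ≈ 0.3244.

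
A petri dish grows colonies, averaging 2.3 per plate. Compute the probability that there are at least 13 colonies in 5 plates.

Over the interval, μ = 2.3 × 5 = 11.5 (5 plates).
P(N ≥ 13) = 1 − P(N ≤ 12) = 1 − Σ_{j=0}^{12} e^(−μ) μ^j/j! ≈ 0.3671.

0.3671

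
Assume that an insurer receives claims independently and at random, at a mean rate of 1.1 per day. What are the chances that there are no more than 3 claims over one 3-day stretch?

0.5803

Over the interval, μ = 1.1 × 3 = 3.3 (a 3-day stretch = 3 days).
P(N ≤ 3) = Σ_{j=0}^{3} e^(−μ) μ^j/j! ≈ 0.5803.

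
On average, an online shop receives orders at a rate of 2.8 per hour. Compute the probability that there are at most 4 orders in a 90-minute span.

Over the interval, μ = 2.8 × 1.5 = 4.2 (a 90-minute span = 1.5 hours).
P(N ≤ 4) = Σ_{j=0}^{4} e^(−μ) μ^j/j! ≈ 0.5898.

0.5898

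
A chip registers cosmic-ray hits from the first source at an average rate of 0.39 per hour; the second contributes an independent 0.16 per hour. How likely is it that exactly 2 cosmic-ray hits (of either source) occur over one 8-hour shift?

0.1188

Independent Poisson processes superpose: combined rate λ = 0.39 + 0.16 = 0.55 per hour.
Over the interval, μ = 0.55 × 8 = 4.4 (an 8-hour shift = 8 hours).
P(N = 2) = e^(−4.4) · 4.4^2/2! ≈ 0.1188.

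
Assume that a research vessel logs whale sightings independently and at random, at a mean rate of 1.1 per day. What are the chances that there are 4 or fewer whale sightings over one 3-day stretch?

Over the interval, μ = 1.1 × 3 = 3.3 (a 3-day stretch = 3 days).
P(N ≤ 4) = Σ_{j=0}^{4} e^(−μ) μ^j/j! ≈ 0.7626.

0.7626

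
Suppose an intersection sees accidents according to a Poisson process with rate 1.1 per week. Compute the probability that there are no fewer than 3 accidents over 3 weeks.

0.6406

Over the interval, μ = 1.1 × 3 = 3.3 (3 weeks).
P(N ≥ 3) = 1 − P(N ≤ 2) = 1 − Σ_{j=0}^{2} e^(−μ) μ^j/j! ≈ 0.6406.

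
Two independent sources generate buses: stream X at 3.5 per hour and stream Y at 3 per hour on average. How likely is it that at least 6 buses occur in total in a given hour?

Independent Poisson processes superpose: combined rate λ = 3.5 + 3 = 6.5 per hour.
So μ = 6.5.
P(N ≥ 6) = 1 − P(N ≤ 5) ≈ 0.6310.

0.6310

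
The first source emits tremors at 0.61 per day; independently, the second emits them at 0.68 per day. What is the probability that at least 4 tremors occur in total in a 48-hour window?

Independent Poisson processes superpose: combined rate λ = 0.61 + 0.68 = 1.29 per day.
Over the interval, μ = 1.29 × 2 = 2.58 (a 48-hour window = 2 days).
P(N ≥ 4) = 1 − P(N ≤ 3) ≈ 0.2597.

0.2597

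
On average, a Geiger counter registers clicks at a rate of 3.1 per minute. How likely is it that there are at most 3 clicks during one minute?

0.6248

With mean μ = 3.1 per minute,
P(N ≤ 3) = Σ_{j=0}^{3} e^(−μ) μ^j/j! ≈ 0.6248.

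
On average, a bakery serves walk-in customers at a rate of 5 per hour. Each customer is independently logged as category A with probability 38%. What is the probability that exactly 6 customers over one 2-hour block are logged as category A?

Thinning: the customers that are logged as category A themselves form a Poisson process with rate 0.38 × 5 = 1.9 per hour.
Over the interval, μ = 1.9 × 2 = 3.8 (a 2-hour block = 2 hours).
P(N = 6) = e^(−3.8) · 3.8^6/6! ≈ 0.0936.

0.0936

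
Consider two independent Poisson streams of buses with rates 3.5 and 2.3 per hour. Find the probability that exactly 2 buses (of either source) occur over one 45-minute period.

0.1221

Independent Poisson processes superpose: combined rate λ = 3.5 + 2.3 = 5.8 per hour.
Over the interval, μ = 5.8 × 0.75 = 4.35 (a 45-minute period = 0.75 hours).
P(N = 2) = e^(−4.35) · 4.35^2/2! ≈ 0.1221.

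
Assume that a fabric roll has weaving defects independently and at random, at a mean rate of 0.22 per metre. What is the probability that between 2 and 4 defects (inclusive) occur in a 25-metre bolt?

0.3310

Over the interval, μ = 0.22 × 25 = 5.5 (a 25-metre bolt = 25 metres).
P(2 ≤ N ≤ 4) = Σ_{j=2}^{4} e^(−5.5) · 5.5^j/j! ≈ 0.3310.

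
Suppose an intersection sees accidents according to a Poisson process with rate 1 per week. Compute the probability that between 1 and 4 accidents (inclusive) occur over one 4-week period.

Over the interval, μ = 1 × 4 = 4 (a 4-week period = 4 weeks).
P(1 ≤ N ≤ 4) = Σ_{j=1}^{4} e^(−4) · 4^j/j! ≈ 0.6105.

0.6105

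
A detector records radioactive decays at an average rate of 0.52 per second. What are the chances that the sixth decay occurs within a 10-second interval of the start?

Over the interval, μ = 0.52 × 10 = 5.2 (a 10-second interval = 10 seconds).
The sixth arrival falls in the interval iff at least 6 events occur there: P(S_6 ≤ t) = P(N ≥ 6) = 1 − P(N ≤ 5) ≈ 0.4191.

0.4191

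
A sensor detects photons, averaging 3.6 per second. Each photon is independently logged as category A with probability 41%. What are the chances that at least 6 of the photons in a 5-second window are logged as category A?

Thinning: the photons that are logged as category A themselves form a Poisson process with rate 0.41 × 3.6 = 1.476 per second.
Over the interval, μ = 1.476 × 5 = 7.38 (a 5-second window = 5 seconds).
P(N ≥ 6) = 1 − P(N ≤ 5) ≈ 0.7452.

0.7452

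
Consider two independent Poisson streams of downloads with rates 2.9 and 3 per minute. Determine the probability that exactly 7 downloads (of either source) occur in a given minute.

Independent Poisson processes superpose: combined rate λ = 2.9 + 3 = 5.9 per minute.
So μ = 5.9.
P(N = 7) = e^(−5.9) · 5.9^7/7! ≈ 0.1353.

0.1353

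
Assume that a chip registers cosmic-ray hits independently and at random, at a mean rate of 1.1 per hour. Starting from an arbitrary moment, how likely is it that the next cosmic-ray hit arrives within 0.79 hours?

0.5806

Inter-arrival times are exponential with rate λ = 1.1 per hour.
P(T ≤ 0.79) = 1 − e^(−λt) = 1 − e^(−1.1 × 0.79) = 1 − e^(−0.869) ≈ 0.5806.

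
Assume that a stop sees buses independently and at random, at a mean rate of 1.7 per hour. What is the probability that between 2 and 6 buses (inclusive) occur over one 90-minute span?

0.7072

Over the interval, μ = 1.7 × 1.5 = 2.55 (a 90-minute span = 1.5 hours).
P(2 ≤ N ≤ 6) = Σ_{j=2}^{6} e^(−2.55) · 2.55^j/j! ≈ 0.7072.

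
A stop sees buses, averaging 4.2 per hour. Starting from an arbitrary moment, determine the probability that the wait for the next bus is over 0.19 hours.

The wait for the next event is exponential with rate λ = 4.2 per hour.
P(T > 0.19) = e^(−λt) = e^(−4.2 × 0.19) = e^(−0.798) ≈ 0.4502.

0.4502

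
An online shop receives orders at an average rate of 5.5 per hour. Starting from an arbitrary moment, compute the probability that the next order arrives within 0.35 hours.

0.8541

Inter-arrival times are exponential with rate λ = 5.5 per hour.
P(T ≤ 0.35) = 1 − e^(−λt) = 1 − e^(−5.5 × 0.35) = 1 − e^(−1.925) ≈ 0.8541.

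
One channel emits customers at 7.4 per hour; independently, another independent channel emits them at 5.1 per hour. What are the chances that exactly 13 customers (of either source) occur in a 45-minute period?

0.0589

Independent Poisson processes superpose: combined rate λ = 7.4 + 5.1 = 12.5 per hour.
Over the interval, μ = 12.5 × 0.75 = 9.375 (a 45-minute period = 0.75 hours).
P(N = 13) = e^(−9.375) · 9.375^13/13! ≈ 0.0589.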